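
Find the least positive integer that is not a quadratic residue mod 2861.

(2/2861) = −1, so 2 is the smallest positive non-residue mod 2861.

2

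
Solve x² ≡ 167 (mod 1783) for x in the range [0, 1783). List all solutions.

Since 1783 ≡ 3 (mod 4), a square root of 167 is 167^((1783+1)/4) = 167^446 mod 1783.
Repeated squaring: 167^2≡1144, 167^4≡14, 167^8≡196, 167^16≡973, 167^32≡1739, 167^64≡153, 167^128≡230, 167^256≡1193 (mod 1783).
167^446 = 167^(256+128+32+16+8+4+2) ≡ 498 (mod 1783).
Check: 498² = 248004 ≡ 167 (mod 1783). The two roots are 498 and 1285.

498, 1285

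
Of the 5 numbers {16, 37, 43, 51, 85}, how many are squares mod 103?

(16/103) = +1 → QR.
(37/103) = -1 → non-residue.
(43/103) = -1 → non-residue.
(51/103) = -1 → non-residue.
(85/103) = -1 → non-residue.
Total quadratic residues among the 5: 1.

1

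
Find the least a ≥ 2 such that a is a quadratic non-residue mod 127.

3

(2/127) = +1, so 2 is a residue.
(3/127) = −1, so 3 is the smallest positive non-residue mod 127.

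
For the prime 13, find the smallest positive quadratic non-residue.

2

(2/13) = −1, so 2 is the smallest positive non-residue mod 13.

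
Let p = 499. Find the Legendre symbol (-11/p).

First reduce: -11 ≡ 488 (mod 499).
Pull out 2^3: since 499 ≡ 3 (mod 8), (2/499) = -1, so (2/499)^3 = -1.
Reciprocity: 61 ≡ 1 and 499 ≡ 3 (mod 4), so (61/499) = +(499/61).
Reduce top mod 61: now compute (11/61).
Reciprocity: 11 ≡ 3 and 61 ≡ 1 (mod 4), so (11/61) = +(61/11).
Reduce top mod 11: now compute (6/11).
Pull out 2: since 11 ≡ 3 (mod 8), (2/11) = -1.
Reciprocity: 3 ≡ 3 and 11 ≡ 3 (mod 4), so (3/11) = −(11/3).
Reduce top mod 3: now compute (2/3).
Pull out 2: since 3 ≡ 3 (mod 8), (2/3) = -1.
Reached (1/3) = 1. Collecting the sign flips along the way, the symbol is +1.

1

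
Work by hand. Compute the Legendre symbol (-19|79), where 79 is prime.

-1

Euler's criterion: (-19/79) ≡ 60^39 (mod 79).
60^2 ≡ 45 (mod 79)
60^4 ≡ 50 (mod 79)
60^8 ≡ 51 (mod 79)
60^16 ≡ 73 (mod 79)
60^32 ≡ 36 (mod 79)
60^39 = 60^(32+4+2+1) ≡ 78 (mod 79).
Result is 78 ≡ −1, so (-19/79) = −1.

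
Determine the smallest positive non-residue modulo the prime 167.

5

(2/167) = +1, so 2 is a residue.
(3/167) = +1, so 3 is a residue.
(4/167) = +1, so 4 is a residue.
(5/167) = −1, so 5 is the smallest positive non-residue mod 167.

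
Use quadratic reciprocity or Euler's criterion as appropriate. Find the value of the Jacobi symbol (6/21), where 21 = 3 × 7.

0

Pull out 2: since 21 ≡ 5 (mod 8), (2/21) = -1.
Reciprocity: 3 ≡ 3 and 21 ≡ 1 (mod 4), so (3/21) = +(21/3).
Reduce top mod 3: now compute (0/3).
Top reduces to 0: gcd > 1, so the symbol is 0.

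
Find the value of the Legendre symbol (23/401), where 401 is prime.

-1

Reciprocity: 23 ≡ 3 and 401 ≡ 1 (mod 4), so (23/401) = +(401/23).
Reduce top mod 23: now compute (10/23).
Pull out 2: since 23 ≡ 7 (mod 8), (2/23) = +1.
Reciprocity: 5 ≡ 1 and 23 ≡ 3 (mod 4), so (5/23) = +(23/5).
Reduce top mod 5: now compute (3/5).
Reciprocity: 3 ≡ 3 and 5 ≡ 1 (mod 4), so (3/5) = +(5/3).
Reduce top mod 3: now compute (2/3).
Pull out 2: since 3 ≡ 3 (mod 8), (2/3) = -1.
Reached (1/3) = 1. Collecting the sign flips along the way, the symbol is -1.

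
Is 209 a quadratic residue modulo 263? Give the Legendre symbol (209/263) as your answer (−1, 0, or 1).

Reciprocity: 209 ≡ 1 and 263 ≡ 3 (mod 4), so (209/263) = +(263/209).
Reduce top mod 209: now compute (54/209).
Pull out 2: since 209 ≡ 1 (mod 8), (2/209) = +1.
Reciprocity: 27 ≡ 3 and 209 ≡ 1 (mod 4), so (27/209) = +(209/27).
Reduce top mod 27: now compute (20/27).
Pull out 2^2: since 27 ≡ 3 (mod 8), (2/27) = -1, so (2/27)^2 = +1.
Reciprocity: 5 ≡ 1 and 27 ≡ 3 (mod 4), so (5/27) = +(27/5).
Reduce top mod 5: now compute (2/5).
Pull out 2: since 5 ≡ 5 (mod 8), (2/5) = -1.
Reached (1/5) = 1. Collecting the sign flips along the way, the symbol is -1.

-1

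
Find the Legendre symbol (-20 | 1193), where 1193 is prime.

-1

First reduce: -20 ≡ 1173 (mod 1193).
Reciprocity: 1173 ≡ 1 and 1193 ≡ 1 (mod 4), so (1173/1193) = +(1193/1173).
Reduce top mod 1173: now compute (20/1173).
Pull out 2^2: since 1173 ≡ 5 (mod 8), (2/1173) = -1, so (2/1173)^2 = +1.
Reciprocity: 5 ≡ 1 and 1173 ≡ 1 (mod 4), so (5/1173) = +(1173/5).
Reduce top mod 5: now compute (3/5).
Reciprocity: 3 ≡ 3 and 5 ≡ 1 (mod 4), so (3/5) = +(5/3).
Reduce top mod 3: now compute (2/3).
Pull out 2: since 3 ≡ 3 (mod 8), (2/3) = -1.
Reached (1/3) = 1. Collecting the sign flips along the way, the symbol is -1.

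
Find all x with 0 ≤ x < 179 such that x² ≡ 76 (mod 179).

Since 179 ≡ 3 (mod 4), a square root of 76 is 76^((179+1)/4) = 76^45 mod 179.
Repeated squaring: 76^2≡48, 76^4≡156, 76^8≡171, 76^16≡64, 76^32≡158 (mod 179).
76^45 = 76^(32+8+4+1) ≡ 75 (mod 179).
Check: 75² = 5625 ≡ 76 (mod 179). The two roots are 75 and 104.

75, 104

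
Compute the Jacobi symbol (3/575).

Reciprocity: 3 ≡ 3 and 575 ≡ 3 (mod 4), so (3/575) = −(575/3).
Reduce top mod 3: now compute (2/3).
Pull out 2: since 3 ≡ 3 (mod 8), (2/3) = -1.
Reached (1/3) = 1. Collecting the sign flips along the way, the symbol is +1.

1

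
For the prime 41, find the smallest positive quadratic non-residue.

(2/41) = +1, so 2 is a residue.
(3/41) = −1, so 3 is the smallest positive non-residue mod 41.

3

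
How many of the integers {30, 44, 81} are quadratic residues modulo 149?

(30/149) = +1 → QR.
(44/149) = -1 → non-residue.
(81/149) = +1 → QR.
Total quadratic residues among the 3: 2.

2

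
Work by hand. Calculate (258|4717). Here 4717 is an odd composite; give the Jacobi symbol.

Pull out 2: since 4717 ≡ 5 (mod 8), (2/4717) = -1.
Reciprocity: 129 ≡ 1 and 4717 ≡ 1 (mod 4), so (129/4717) = +(4717/129).
Reduce top mod 129: now compute (73/129).
Reciprocity: 73 ≡ 1 and 129 ≡ 1 (mod 4), so (73/129) = +(129/73).
Reduce top mod 73: now compute (56/73).
Pull out 2^3: since 73 ≡ 1 (mod 8), (2/73) = +1, so (2/73)^3 = +1.
Reciprocity: 7 ≡ 3 and 73 ≡ 1 (mod 4), so (7/73) = +(73/7).
Reduce top mod 7: now compute (3/7).
Reciprocity: 3 ≡ 3 and 7 ≡ 3 (mod 4), so (3/7) = −(7/3).
Reduce top mod 3: now compute (1/3).
Reached (1/3) = 1. Collecting the sign flips along the way, the symbol is +1.

1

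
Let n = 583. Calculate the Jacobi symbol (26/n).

Pull out 2: since 583 ≡ 7 (mod 8), (2/583) = +1.
Reciprocity: 13 ≡ 1 and 583 ≡ 3 (mod 4), so (13/583) = +(583/13).
Reduce top mod 13: now compute (11/13).
Reciprocity: 11 ≡ 3 and 13 ≡ 1 (mod 4), so (11/13) = +(13/11).
Reduce top mod 11: now compute (2/11).
Pull out 2: since 11 ≡ 3 (mod 8), (2/11) = -1.
Reached (1/11) = 1. Collecting the sign flips along the way, the symbol is -1.

-1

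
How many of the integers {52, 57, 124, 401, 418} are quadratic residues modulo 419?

2

(52/419) = +1 → QR.
(57/419) = -1 → non-residue.
(124/419) = -1 → non-residue.
(401/419) = +1 → QR.
(418/419) = -1 → non-residue.
Total quadratic residues among the 5: 2.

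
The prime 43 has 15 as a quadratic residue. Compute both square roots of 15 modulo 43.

Since 43 ≡ 3 (mod 4), a square root of 15 is 15^((43+1)/4) = 15^11 mod 43.
Repeated squaring: 15^2≡10, 15^4≡14, 15^8≡24 (mod 43).
15^11 = 15^(8+2+1) ≡ 31 (mod 43).
Check: 31² = 961 ≡ 15 (mod 43). The two roots are 12 and 31.

12, 31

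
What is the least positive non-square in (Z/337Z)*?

5

(2/337) = +1, so 2 is a residue.
(3/337) = +1, so 3 is a residue.
(4/337) = +1, so 4 is a residue.
(5/337) = −1, so 5 is the smallest positive non-residue mod 337.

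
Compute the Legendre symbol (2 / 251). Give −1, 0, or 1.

-1

Euler's criterion: (2/251) ≡ 2^125 (mod 251).
2^2 ≡ 4 (mod 251)
2^4 ≡ 16 (mod 251)
2^8 ≡ 5 (mod 251)
2^16 ≡ 25 (mod 251)
2^32 ≡ 123 (mod 251)
2^64 ≡ 69 (mod 251)
2^125 = 2^(64+32+16+8+4+1) ≡ 250 (mod 251).
Result is 250 ≡ −1, so (2/251) = −1.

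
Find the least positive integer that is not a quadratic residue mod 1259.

2

(2/1259) = −1, so 2 is the smallest positive non-residue mod 1259.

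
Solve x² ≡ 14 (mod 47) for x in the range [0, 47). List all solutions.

Since 47 ≡ 3 (mod 4), a square root of 14 is 14^((47+1)/4) = 14^12 mod 47.
Repeated squaring: 14^2≡8, 14^4≡17, 14^8≡7 (mod 47).
14^12 = 14^(8+4) ≡ 25 (mod 47).
Check: 25² = 625 ≡ 14 (mod 47). The two roots are 22 and 25.

22, 25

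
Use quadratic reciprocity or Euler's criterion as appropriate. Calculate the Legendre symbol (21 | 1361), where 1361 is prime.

Reciprocity: 21 ≡ 1 and 1361 ≡ 1 (mod 4), so (21/1361) = +(1361/21).
Reduce top mod 21: now compute (17/21).
Reciprocity: 17 ≡ 1 and 21 ≡ 1 (mod 4), so (17/21) = +(21/17).
Reduce top mod 17: now compute (4/17).
Pull out 2^2: since 17 ≡ 1 (mod 8), (2/17) = +1, so (2/17)^2 = +1.
Reached (1/17) = 1. Collecting the sign flips along the way, the symbol is +1.

1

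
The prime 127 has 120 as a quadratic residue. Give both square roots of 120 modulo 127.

45, 82

Since 127 ≡ 3 (mod 4), a square root of 120 is 120^((127+1)/4) = 120^32 mod 127.
Repeated squaring: 120^2≡49, 120^4≡115, 120^8≡17, 120^16≡35, 120^32≡82 (mod 127).
120^32 = 120^(32) ≡ 82 (mod 127).
Check: 82² = 6724 ≡ 120 (mod 127). The two roots are 45 and 82.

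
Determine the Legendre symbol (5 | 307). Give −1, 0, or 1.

Reciprocity: 5 ≡ 1 and 307 ≡ 3 (mod 4), so (5/307) = +(307/5).
Reduce top mod 5: now compute (2/5).
Pull out 2: since 5 ≡ 5 (mod 8), (2/5) = -1.
Reached (1/5) = 1. Collecting the sign flips along the way, the symbol is -1.

-1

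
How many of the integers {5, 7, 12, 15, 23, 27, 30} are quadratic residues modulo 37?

(5/37) = -1 → non-residue.
(7/37) = +1 → QR.
(12/37) = +1 → QR.
(15/37) = -1 → non-residue.
(23/37) = -1 → non-residue.
(27/37) = +1 → QR.
(30/37) = +1 → QR.
Total quadratic residues among the 7: 4.

4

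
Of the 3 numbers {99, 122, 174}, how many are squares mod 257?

2

(99/257) = +1 → QR.
(122/257) = +1 → QR.
(174/257) = -1 → non-residue.
Total quadratic residues among the 3: 2.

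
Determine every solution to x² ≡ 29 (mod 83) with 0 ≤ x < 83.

Since 83 ≡ 3 (mod 4), a square root of 29 is 29^((83+1)/4) = 29^21 mod 83.
Repeated squaring: 29^2≡11, 29^4≡38, 29^8≡33, 29^16≡10 (mod 83).
29^21 = 29^(16+4+1) ≡ 64 (mod 83).
Check: 64² = 4096 ≡ 29 (mod 83). The two roots are 19 and 64.

19, 64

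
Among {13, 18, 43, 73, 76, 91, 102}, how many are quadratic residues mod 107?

3

(13/107) = +1 → QR.
(18/107) = -1 → non-residue.
(43/107) = -1 → non-residue.
(73/107) = -1 → non-residue.
(76/107) = +1 → QR.
(91/107) = -1 → non-residue.
(102/107) = +1 → QR.
Total quadratic residues among the 7: 3.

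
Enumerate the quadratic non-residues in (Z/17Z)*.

3,5,6,7,10,11,12,14

Square k = 1,…,8 (k and 17−k give the same square):
1²=1, 2²=4, 3²=9, 4²=16, 5²≡8, 6²≡2, 7²≡15, 8²≡13 (mod 17).
The residues are {1, 2, 4, 8, 9, 13, 15, 16}; the non-residues are the remaining 8 nonzero classes.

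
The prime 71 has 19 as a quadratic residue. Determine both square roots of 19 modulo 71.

Since 71 ≡ 3 (mod 4), a square root of 19 is 19^((71+1)/4) = 19^18 mod 71.
Repeated squaring: 19^2≡6, 19^4≡36, 19^8≡18, 19^16≡40 (mod 71).
19^18 = 19^(16+2) ≡ 27 (mod 71).
Check: 27² = 729 ≡ 19 (mod 71). The two roots are 27 and 44.

27, 44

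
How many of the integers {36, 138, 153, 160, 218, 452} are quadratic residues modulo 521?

4

(36/521) = +1 → QR.
(138/521) = +1 → QR.
(153/521) = -1 → non-residue.
(160/521) = +1 → QR.
(218/521) = -1 → non-residue.
(452/521) = +1 → QR.
Total quadratic residues among the 6: 4.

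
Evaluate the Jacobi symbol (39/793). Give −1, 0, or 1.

Reciprocity: 39 ≡ 3 and 793 ≡ 1 (mod 4), so (39/793) = +(793/39).
Reduce top mod 39: now compute (13/39).
Reciprocity: 13 ≡ 1 and 39 ≡ 3 (mod 4), so (13/39) = +(39/13).
Reduce top mod 13: now compute (0/13).
Top reduces to 0: gcd > 1, so the symbol is 0.

0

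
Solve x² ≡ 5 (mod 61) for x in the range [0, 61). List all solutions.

61 ≡ 1 (mod 4), so we find a root by search.
Trying successive values, 26² = 676 ≡ 5 (mod 61). The other root is 61 − 26 = 35.

26, 35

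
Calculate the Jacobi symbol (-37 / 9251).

-1

First reduce: -37 ≡ 9214 (mod 9251).
Pull out 2: since 9251 ≡ 3 (mod 8), (2/9251) = -1.
Reciprocity: 4607 ≡ 3 and 9251 ≡ 3 (mod 4), so (4607/9251) = −(9251/4607).
Reduce top mod 4607: now compute (37/4607).
Reciprocity: 37 ≡ 1 and 4607 ≡ 3 (mod 4), so (37/4607) = +(4607/37).
Reduce top mod 37: now compute (19/37).
Reciprocity: 19 ≡ 3 and 37 ≡ 1 (mod 4), so (19/37) = +(37/19).
Reduce top mod 19: now compute (18/19).
Pull out 2: since 19 ≡ 3 (mod 8), (2/19) = -1.
Reciprocity: 9 ≡ 1 and 19 ≡ 3 (mod 4), so (9/19) = +(19/9).
Reduce top mod 9: now compute (1/9).
Reached (1/9) = 1. Collecting the sign flips along the way, the symbol is -1.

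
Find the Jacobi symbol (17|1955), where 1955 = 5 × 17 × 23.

Reciprocity: 17 ≡ 1 and 1955 ≡ 3 (mod 4), so (17/1955) = +(1955/17).
Reduce top mod 17: now compute (0/17).
Top reduces to 0: gcd > 1, so the symbol is 0.

0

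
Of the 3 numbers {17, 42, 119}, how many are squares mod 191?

(17/191) = +1 → QR.
(42/191) = -1 → non-residue.
(119/191) = -1 → non-residue.
Total quadratic residues among the 3: 1.

1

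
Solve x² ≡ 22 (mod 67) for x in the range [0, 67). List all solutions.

Since 67 ≡ 3 (mod 4), a square root of 22 is 22^((67+1)/4) = 22^17 mod 67.
Repeated squaring: 22^2≡15, 22^4≡24, 22^8≡40, 22^16≡59 (mod 67).
22^17 = 22^(16+1) ≡ 25 (mod 67).
Check: 25² = 625 ≡ 22 (mod 67). The two roots are 25 and 42.

25, 42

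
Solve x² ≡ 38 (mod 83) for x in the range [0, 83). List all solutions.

11, 72

Since 83 ≡ 3 (mod 4), a square root of 38 is 38^((83+1)/4) = 38^21 mod 83.
Repeated squaring: 38^2≡33, 38^4≡10, 38^8≡17, 38^16≡40 (mod 83).
38^21 = 38^(16+4+1) ≡ 11 (mod 83).
Check: 11² = 121 ≡ 38 (mod 83). The two roots are 11 and 72.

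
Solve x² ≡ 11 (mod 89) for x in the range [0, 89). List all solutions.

89 ≡ 1 (mod 4), so we find a root by search.
Trying successive values, 10² = 100 ≡ 11 (mod 89). The other root is 89 − 10 = 79.

10, 79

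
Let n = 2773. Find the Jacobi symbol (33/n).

1

Reciprocity: 33 ≡ 1 and 2773 ≡ 1 (mod 4), so (33/2773) = +(2773/33).
Reduce top mod 33: now compute (1/33).
Reached (1/33) = 1. Collecting the sign flips along the way, the symbol is +1.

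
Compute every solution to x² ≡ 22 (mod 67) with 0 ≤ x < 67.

Since 67 ≡ 3 (mod 4), a square root of 22 is 22^((67+1)/4) = 22^17 mod 67.
Repeated squaring: 22^2≡15, 22^4≡24, 22^8≡40, 22^16≡59 (mod 67).
22^17 = 22^(16+1) ≡ 25 (mod 67).
Check: 25² = 625 ≡ 22 (mod 67). The two roots are 25 and 42.

25, 42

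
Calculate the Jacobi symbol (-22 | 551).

1

First reduce: -22 ≡ 529 (mod 551).
Reciprocity: 529 ≡ 1 and 551 ≡ 3 (mod 4), so (529/551) = +(551/529).
Reduce top mod 529: now compute (22/529).
Pull out 2: since 529 ≡ 1 (mod 8), (2/529) = +1.
Reciprocity: 11 ≡ 3 and 529 ≡ 1 (mod 4), so (11/529) = +(529/11).
Reduce top mod 11: now compute (1/11).
Reached (1/11) = 1. Collecting the sign flips along the way, the symbol is +1.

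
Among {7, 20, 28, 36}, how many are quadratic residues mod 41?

2

(7/41) = -1 → non-residue.
(20/41) = +1 → QR.
(28/41) = -1 → non-residue.
(36/41) = +1 → QR.
Total quadratic residues among the 4: 2.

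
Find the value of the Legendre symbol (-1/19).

Euler's criterion: (-1/19) ≡ 18^9 (mod 19).
18^2 ≡ 1 (mod 19)
18^4 ≡ 1 (mod 19)
18^8 ≡ 1 (mod 19)
18^9 = 18^(8+1) ≡ 18 (mod 19).
Result is 18 ≡ −1, so (-1/19) = −1.

-1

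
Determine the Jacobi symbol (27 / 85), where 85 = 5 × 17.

1

Reciprocity: 27 ≡ 3 and 85 ≡ 1 (mod 4), so (27/85) = +(85/27).
Reduce top mod 27: now compute (4/27).
Pull out 2^2: since 27 ≡ 3 (mod 8), (2/27) = -1, so (2/27)^2 = +1.
Reached (1/27) = 1. Collecting the sign flips along the way, the symbol is +1.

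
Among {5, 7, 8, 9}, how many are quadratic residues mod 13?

(5/13) = -1 → non-residue.
(7/13) = -1 → non-residue.
(8/13) = -1 → non-residue.
(9/13) = +1 → QR.
Total quadratic residues among the 4: 1.

1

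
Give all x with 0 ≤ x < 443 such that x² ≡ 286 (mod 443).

27, 416

Since 443 ≡ 3 (mod 4), a square root of 286 is 286^((443+1)/4) = 286^111 mod 443.
Repeated squaring: 286^2≡284, 286^4≡30, 286^8≡14, 286^16≡196, 286^32≡318, 286^64≡120 (mod 443).
286^111 = 286^(64+32+8+4+2+1) ≡ 27 (mod 443).
Check: 27² = 729 ≡ 286 (mod 443). The two roots are 27 and 416.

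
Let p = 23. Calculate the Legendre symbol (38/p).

First reduce: 38 ≡ 15 (mod 23).
Reciprocity: 15 ≡ 3 and 23 ≡ 3 (mod 4), so (15/23) = −(23/15).
Reduce top mod 15: now compute (8/15).
Pull out 2^3: since 15 ≡ 7 (mod 8), (2/15) = +1, so (2/15)^3 = +1.
Reached (1/15) = 1. Collecting the sign flips along the way, the symbol is -1.

-1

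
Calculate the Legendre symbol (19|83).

Reciprocity: 19 ≡ 3 and 83 ≡ 3 (mod 4), so (19/83) = −(83/19).
Reduce top mod 19: now compute (7/19).
Reciprocity: 7 ≡ 3 and 19 ≡ 3 (mod 4), so (7/19) = −(19/7).
Reduce top mod 7: now compute (5/7).
Reciprocity: 5 ≡ 1 and 7 ≡ 3 (mod 4), so (5/7) = +(7/5).
Reduce top mod 5: now compute (2/5).
Pull out 2: since 5 ≡ 5 (mod 8), (2/5) = -1.
Reached (1/5) = 1. Collecting the sign flips along the way, the symbol is -1.

-1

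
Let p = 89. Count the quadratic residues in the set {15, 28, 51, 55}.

1

(15/89) = -1 → non-residue.
(28/89) = -1 → non-residue.
(51/89) = -1 → non-residue.
(55/89) = +1 → QR.
Total quadratic residues among the 4: 1.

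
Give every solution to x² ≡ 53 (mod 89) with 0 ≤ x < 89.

89 ≡ 1 (mod 4), so we find a root by search.
Trying successive values, 26² = 676 ≡ 53 (mod 89). The other root is 89 − 26 = 63.

26, 63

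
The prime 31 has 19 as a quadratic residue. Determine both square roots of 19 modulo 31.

9, 22

Since 31 ≡ 3 (mod 4), a square root of 19 is 19^((31+1)/4) = 19^8 mod 31.
Repeated squaring: 19^2≡20, 19^4≡28, 19^8≡9 (mod 31).
19^8 = 19^(8) ≡ 9 (mod 31).
Check: 9² = 81 ≡ 19 (mod 31). The two roots are 9 and 22.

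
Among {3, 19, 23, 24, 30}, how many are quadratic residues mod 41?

1

(3/41) = -1 → non-residue.
(19/41) = -1 → non-residue.
(23/41) = +1 → QR.
(24/41) = -1 → non-residue.
(30/41) = -1 → non-residue.
Total quadratic residues among the 5: 1.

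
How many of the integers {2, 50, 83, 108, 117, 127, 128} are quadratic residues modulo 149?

(2/149) = -1 → non-residue.
(50/149) = -1 → non-residue.
(83/149) = -1 → non-residue.
(108/149) = -1 → non-residue.
(117/149) = -1 → non-residue.
(127/149) = +1 → QR.
(128/149) = -1 → non-residue.
Total quadratic residues among the 7: 1.

1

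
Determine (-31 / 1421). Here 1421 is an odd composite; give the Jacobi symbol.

First reduce: -31 ≡ 1390 (mod 1421).
Pull out 2: since 1421 ≡ 5 (mod 8), (2/1421) = -1.
Reciprocity: 695 ≡ 3 and 1421 ≡ 1 (mod 4), so (695/1421) = +(1421/695).
Reduce top mod 695: now compute (31/695).
Reciprocity: 31 ≡ 3 and 695 ≡ 3 (mod 4), so (31/695) = −(695/31).
Reduce top mod 31: now compute (13/31).
Reciprocity: 13 ≡ 1 and 31 ≡ 3 (mod 4), so (13/31) = +(31/13).
Reduce top mod 13: now compute (5/13).
Reciprocity: 5 ≡ 1 and 13 ≡ 1 (mod 4), so (5/13) = +(13/5).
Reduce top mod 5: now compute (3/5).
Reciprocity: 3 ≡ 3 and 5 ≡ 1 (mod 4), so (3/5) = +(5/3).
Reduce top mod 3: now compute (2/3).
Pull out 2: since 3 ≡ 3 (mod 8), (2/3) = -1.
Reached (1/3) = 1. Collecting the sign flips along the way, the symbol is -1.

-1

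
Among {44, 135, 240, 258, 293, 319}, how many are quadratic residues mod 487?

3

(44/487) = -1 → non-residue.
(135/487) = +1 → QR.
(240/487) = +1 → QR.
(258/487) = +1 → QR.
(293/487) = -1 → non-residue.
(319/487) = -1 → non-residue.
Total quadratic residues among the 6: 3.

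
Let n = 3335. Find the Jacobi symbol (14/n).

1

Pull out 2: since 3335 ≡ 7 (mod 8), (2/3335) = +1.
Reciprocity: 7 ≡ 3 and 3335 ≡ 3 (mod 4), so (7/3335) = −(3335/7).
Reduce top mod 7: now compute (3/7).
Reciprocity: 3 ≡ 3 and 7 ≡ 3 (mod 4), so (3/7) = −(7/3).
Reduce top mod 3: now compute (1/3).
Reached (1/3) = 1. Collecting the sign flips along the way, the symbol is +1.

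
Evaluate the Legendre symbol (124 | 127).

Pull out 2^2: since 127 ≡ 7 (mod 8), (2/127) = +1, so (2/127)^2 = +1.
Reciprocity: 31 ≡ 3 and 127 ≡ 3 (mod 4), so (31/127) = −(127/31).
Reduce top mod 31: now compute (3/31).
Reciprocity: 3 ≡ 3 and 31 ≡ 3 (mod 4), so (3/31) = −(31/3).
Reduce top mod 3: now compute (1/3).
Reached (1/3) = 1. Collecting the sign flips along the way, the symbol is +1.

1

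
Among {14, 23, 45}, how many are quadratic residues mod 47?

1

(14/47) = +1 → QR.
(23/47) = -1 → non-residue.
(45/47) = -1 → non-residue.
Total quadratic residues among the 3: 1.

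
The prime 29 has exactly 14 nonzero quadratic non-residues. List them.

Square k = 1,…,14 (k and 29−k give the same square):
1²=1, 2²=4, 3²=9, 4²=16, 5²=25, 6²≡7, 7²≡20, 8²≡6, 9²≡23, 10²≡13, 11²≡5, 12²≡28, 13²≡24, 14²≡22 (mod 29).
The residues are {1, 4, 5, 6, 7, 9, 13, 16, 20, 22, 23, 24, 25, 28}; the non-residues are the remaining 14 nonzero classes.

2, 3, 8, 10, 11, 12, 14, 15, 17, 18, 19, 21, 26, 27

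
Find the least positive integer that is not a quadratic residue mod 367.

3

(2/367) = +1, so 2 is a residue.
(3/367) = −1, so 3 is the smallest positive non-residue mod 367.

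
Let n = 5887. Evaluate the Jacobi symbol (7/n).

0

Reciprocity: 7 ≡ 3 and 5887 ≡ 3 (mod 4), so (7/5887) = −(5887/7).
Reduce top mod 7: now compute (0/7).
Top reduces to 0: gcd > 1, so the symbol is 0.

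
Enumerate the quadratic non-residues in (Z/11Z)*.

Square k = 1,…,5 (k and 11−k give the same square):
1²=1, 2²=4, 3²=9, 4²≡5, 5²≡3 (mod 11).
The residues are {1, 3, 4, 5, 9}; the non-residues are the remaining 5 nonzero classes.

2, 6, 7, 8, 10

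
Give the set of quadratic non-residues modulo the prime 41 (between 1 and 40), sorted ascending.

3, 6, 7, 11, 12, 13, 14, 15, 17, 19, 22, 24, 26, 27, 28, 29, 30, 34, 35, 38

Square k = 1,…,20 (k and 41−k give the same square):
1²=1, 2²=4, 3²=9, 4²=16, 5²=25, 6²=36, 7²≡8, 8²≡23, 9²≡40, 10²≡18, 11²≡39, 12²≡21, 13²≡5, 14²≡32, 15²≡20, 16²≡10, 17²≡2, 18²≡37, 19²≡33, 20²≡31 (mod 41).
The residues are {1, 2, 4, 5, 8, 9, 10, 16, 18, 20, 21, 23, 25, 31, 32, 33, 36, 37, 39, 40}; the non-residues are the remaining 20 nonzero classes.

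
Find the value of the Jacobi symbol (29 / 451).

Reciprocity: 29 ≡ 1 and 451 ≡ 3 (mod 4), so (29/451) = +(451/29).
Reduce top mod 29: now compute (16/29).
Pull out 2^4: since 29 ≡ 5 (mod 8), (2/29) = -1, so (2/29)^4 = +1.
Reached (1/29) = 1. Collecting the sign flips along the way, the symbol is +1.

1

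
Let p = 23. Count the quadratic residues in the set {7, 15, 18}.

1

(7/23) = -1 → non-residue.
(15/23) = -1 → non-residue.
(18/23) = +1 → QR.
Total quadratic residues among the 3: 1.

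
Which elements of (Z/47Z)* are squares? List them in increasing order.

1 2 3 4 6 7 8 9 12 14 16 17 18 21 24 25 27 28 32 34 36 37 42

Square k = 1,…,23 (k and 47−k give the same square):
1²=1, 2²=4, 3²=9, 4²=16, 5²=25, 6²=36, 7²≡2, 8²≡17, 9²≡34, 10²≡6, 11²≡27, 12²≡3, 13²≡28, 14²≡8, 15²≡37, 16²≡21, 17²≡7, 18²≡42, 19²≡32, 20²≡24, 21²≡18, 22²≡14, 23²≡12 (mod 47).
So the quadratic residues mod 47 are {1, 2, 3, 4, 6, 7, 8, 9, 12, 14, 16, 17, 18, 21, 24, 25, 27, 28, 32, 34, 36, 37, 42}.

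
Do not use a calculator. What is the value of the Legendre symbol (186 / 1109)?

-1

Pull out 2: since 1109 ≡ 5 (mod 8), (2/1109) = -1.
Reciprocity: 93 ≡ 1 and 1109 ≡ 1 (mod 4), so (93/1109) = +(1109/93).
Reduce top mod 93: now compute (86/93).
Pull out 2: since 93 ≡ 5 (mod 8), (2/93) = -1.
Reciprocity: 43 ≡ 3 and 93 ≡ 1 (mod 4), so (43/93) = +(93/43).
Reduce top mod 43: now compute (7/43).
Reciprocity: 7 ≡ 3 and 43 ≡ 3 (mod 4), so (7/43) = −(43/7).
Reduce top mod 7: now compute (1/7).
Reached (1/7) = 1. Collecting the sign flips along the way, the symbol is -1.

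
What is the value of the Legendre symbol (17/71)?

-1

Reciprocity: 17 ≡ 1 and 71 ≡ 3 (mod 4), so (17/71) = +(71/17).
Reduce top mod 17: now compute (3/17).
Reciprocity: 3 ≡ 3 and 17 ≡ 1 (mod 4), so (3/17) = +(17/3).
Reduce top mod 3: now compute (2/3).
Pull out 2: since 3 ≡ 3 (mod 8), (2/3) = -1.
Reached (1/3) = 1. Collecting the sign flips along the way, the symbol is -1.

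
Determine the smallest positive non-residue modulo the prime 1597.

(2/1597) = −1, so 2 is the smallest positive non-residue mod 1597.

2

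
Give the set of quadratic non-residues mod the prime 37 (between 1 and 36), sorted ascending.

Square k = 1,…,18 (k and 37−k give the same square):
1²=1, 2²=4, 3²=9, 4²=16, 5²=25, 6²=36, 7²≡12, 8²≡27, 9²≡7, 10²≡26, 11²≡10, 12²≡33, 13²≡21, 14²≡11, 15²≡3, 16²≡34, 17²≡30, 18²≡28 (mod 37).
The residues are {1, 3, 4, 7, 9, 10, 11, 12, 16, 21, 25, 26, 27, 28, 30, 33, 34, 36}; the non-residues are the remaining 18 nonzero classes.

2,5,6,8,13,14,15,17,18,19,20,22,23,24,29,31,32,35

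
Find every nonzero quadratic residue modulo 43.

1,4,6,9,10,11,13,14,15,16,17,21,23,24,25,31,35,36,38,40,41

Square k = 1,…,21 (k and 43−k give the same square):
1²=1, 2²=4, 3²=9, 4²=16, 5²=25, 6²=36, 7²≡6, 8²≡21, 9²≡38, 10²≡14, 11²≡35, 12²≡15, 13²≡40, 14²≡24, 15²≡10, 16²≡41, 17²≡31, 18²≡23, 19²≡17, 20²≡13, 21²≡11 (mod 43).
So the quadratic residues mod 43 are {1, 4, 6, 9, 10, 11, 13, 14, 15, 16, 17, 21, 23, 24, 25, 31, 35, 36, 38, 40, 41}.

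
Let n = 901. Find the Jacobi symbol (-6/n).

-1

First reduce: -6 ≡ 895 (mod 901).
Reciprocity: 895 ≡ 3 and 901 ≡ 1 (mod 4), so (895/901) = +(901/895).
Reduce top mod 895: now compute (6/895).
Pull out 2: since 895 ≡ 7 (mod 8), (2/895) = +1.
Reciprocity: 3 ≡ 3 and 895 ≡ 3 (mod 4), so (3/895) = −(895/3).
Reduce top mod 3: now compute (1/3).
Reached (1/3) = 1. Collecting the sign flips along the way, the symbol is -1.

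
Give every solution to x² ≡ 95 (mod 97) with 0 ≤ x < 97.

17, 80

97 ≡ 1 (mod 4), so we find a root by search.
Trying successive values, 17² = 289 ≡ 95 (mod 97). The other root is 97 − 17 = 80.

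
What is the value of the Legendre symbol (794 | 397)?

0

First reduce: 794 ≡ 0 (mod 397).
Top reduces to 0: gcd > 1, so the symbol is 0.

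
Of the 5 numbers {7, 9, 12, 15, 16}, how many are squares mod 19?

3

(7/19) = +1 → QR.
(9/19) = +1 → QR.
(12/19) = -1 → non-residue.
(15/19) = -1 → non-residue.
(16/19) = +1 → QR.
Total quadratic residues among the 5: 3.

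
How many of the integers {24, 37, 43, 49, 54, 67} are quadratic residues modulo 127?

(24/127) = -1 → non-residue.
(37/127) = +1 → QR.
(43/127) = -1 → non-residue.
(49/127) = +1 → QR.
(54/127) = -1 → non-residue.
(67/127) = -1 → non-residue.
Total quadratic residues among the 6: 2.

2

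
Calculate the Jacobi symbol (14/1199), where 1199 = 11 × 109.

Pull out 2: since 1199 ≡ 7 (mod 8), (2/1199) = +1.
Reciprocity: 7 ≡ 3 and 1199 ≡ 3 (mod 4), so (7/1199) = −(1199/7).
Reduce top mod 7: now compute (2/7).
Pull out 2: since 7 ≡ 7 (mod 8), (2/7) = +1.
Reached (1/7) = 1. Collecting the sign flips along the way, the symbol is -1.

-1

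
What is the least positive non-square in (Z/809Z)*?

(2/809) = +1, so 2 is a residue.
(3/809) = −1, so 3 is the smallest positive non-residue mod 809.

3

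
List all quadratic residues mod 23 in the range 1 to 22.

Square k = 1,…,11 (k and 23−k give the same square):
1²=1, 2²=4, 3²=9, 4²=16, 5²≡2, 6²≡13, 7²≡3, 8²≡18, 9²≡12, 10²≡8, 11²≡6 (mod 23).
So the quadratic residues mod 23 are {1, 2, 3, 4, 6, 8, 9, 12, 13, 16, 18}.

1 2 3 4 6 8 9 12 13 16 18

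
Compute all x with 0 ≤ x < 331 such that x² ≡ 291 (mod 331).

136, 195

Since 331 ≡ 3 (mod 4), a square root of 291 is 291^((331+1)/4) = 291^83 mod 331.
Repeated squaring: 291^2≡276, 291^4≡46, 291^8≡130, 291^16≡19, 291^32≡30, 291^64≡238 (mod 331).
291^83 = 291^(64+16+2+1) ≡ 195 (mod 331).
Check: 195² = 38025 ≡ 291 (mod 331). The two roots are 136 and 195.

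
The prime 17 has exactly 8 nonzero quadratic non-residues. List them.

Square k = 1,…,8 (k and 17−k give the same square):
1²=1, 2²=4, 3²=9, 4²=16, 5²≡8, 6²≡2, 7²≡15, 8²≡13 (mod 17).
The residues are {1, 2, 4, 8, 9, 13, 15, 16}; the non-residues are the remaining 8 nonzero classes.

3 5 6 7 10 11 12 14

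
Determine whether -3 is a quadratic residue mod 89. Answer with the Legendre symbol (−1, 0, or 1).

-1

First reduce: -3 ≡ 86 (mod 89).
Pull out 2: since 89 ≡ 1 (mod 8), (2/89) = +1.
Reciprocity: 43 ≡ 3 and 89 ≡ 1 (mod 4), so (43/89) = +(89/43).
Reduce top mod 43: now compute (3/43).
Reciprocity: 3 ≡ 3 and 43 ≡ 3 (mod 4), so (3/43) = −(43/3).
Reduce top mod 3: now compute (1/3).
Reached (1/3) = 1. Collecting the sign flips along the way, the symbol is -1.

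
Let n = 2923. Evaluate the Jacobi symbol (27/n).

-1

Reciprocity: 27 ≡ 3 and 2923 ≡ 3 (mod 4), so (27/2923) = −(2923/27).
Reduce top mod 27: now compute (7/27).
Reciprocity: 7 ≡ 3 and 27 ≡ 3 (mod 4), so (7/27) = −(27/7).
Reduce top mod 7: now compute (6/7).
Pull out 2: since 7 ≡ 7 (mod 8), (2/7) = +1.
Reciprocity: 3 ≡ 3 and 7 ≡ 3 (mod 4), so (3/7) = −(7/3).
Reduce top mod 3: now compute (1/3).
Reached (1/3) = 1. Collecting the sign flips along the way, the symbol is -1.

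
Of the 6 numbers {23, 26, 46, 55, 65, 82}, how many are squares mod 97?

(23/97) = -1 → non-residue.
(26/97) = -1 → non-residue.
(46/97) = -1 → non-residue.
(55/97) = -1 → non-residue.
(65/97) = +1 → QR.
(82/97) = -1 → non-residue.
Total quadratic residues among the 6: 1.

1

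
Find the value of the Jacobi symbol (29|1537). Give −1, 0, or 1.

Reciprocity: 29 ≡ 1 and 1537 ≡ 1 (mod 4), so (29/1537) = +(1537/29).
Reduce top mod 29: now compute (0/29).
Top reduces to 0: gcd > 1, so the symbol is 0.

0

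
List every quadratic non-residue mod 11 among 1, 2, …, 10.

Square k = 1,…,5 (k and 11−k give the same square):
1²=1, 2²=4, 3²=9, 4²≡5, 5²≡3 (mod 11).
The residues are {1, 3, 4, 5, 9}; the non-residues are the remaining 5 nonzero classes.

2, 6, 7, 8, 10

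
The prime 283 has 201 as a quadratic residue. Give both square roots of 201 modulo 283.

22, 261

Since 283 ≡ 3 (mod 4), a square root of 201 is 201^((283+1)/4) = 201^71 mod 283.
Repeated squaring: 201^2≡215, 201^4≡96, 201^8≡160, 201^16≡130, 201^32≡203, 201^64≡174 (mod 283).
201^71 = 201^(64+4+2+1) ≡ 261 (mod 283).
Check: 261² = 68121 ≡ 201 (mod 283). The two roots are 22 and 261.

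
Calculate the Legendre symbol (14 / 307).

-1

Euler's criterion: (14/307) ≡ 14^153 (mod 307).
14^2 ≡ 196 (mod 307)
14^4 ≡ 41 (mod 307)
14^8 ≡ 146 (mod 307)
14^16 ≡ 133 (mod 307)
14^32 ≡ 190 (mod 307)
14^64 ≡ 181 (mod 307)
14^128 ≡ 219 (mod 307)
14^153 = 14^(128+16+8+1) ≡ 306 (mod 307).
Result is 306 ≡ −1, so (14/307) = −1.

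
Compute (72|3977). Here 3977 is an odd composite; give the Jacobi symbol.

1

Pull out 2^3: since 3977 ≡ 1 (mod 8), (2/3977) = +1, so (2/3977)^3 = +1.
Reciprocity: 9 ≡ 1 and 3977 ≡ 1 (mod 4), so (9/3977) = +(3977/9).
Reduce top mod 9: now compute (8/9).
Pull out 2^3: since 9 ≡ 1 (mod 8), (2/9) = +1, so (2/9)^3 = +1.
Reached (1/9) = 1. Collecting the sign flips along the way, the symbol is +1.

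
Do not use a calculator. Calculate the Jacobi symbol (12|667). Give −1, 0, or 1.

Pull out 2^2: since 667 ≡ 3 (mod 8), (2/667) = -1, so (2/667)^2 = +1.
Reciprocity: 3 ≡ 3 and 667 ≡ 3 (mod 4), so (3/667) = −(667/3).
Reduce top mod 3: now compute (1/3).
Reached (1/3) = 1. Collecting the sign flips along the way, the symbol is -1.

-1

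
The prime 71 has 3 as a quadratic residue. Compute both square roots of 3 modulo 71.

Since 71 ≡ 3 (mod 4), a square root of 3 is 3^((71+1)/4) = 3^18 mod 71.
Repeated squaring: 3^2≡9, 3^4≡10, 3^8≡29, 3^16≡60 (mod 71).
3^18 = 3^(16+2) ≡ 43 (mod 71).
Check: 43² = 1849 ≡ 3 (mod 71). The two roots are 28 and 43.

28, 43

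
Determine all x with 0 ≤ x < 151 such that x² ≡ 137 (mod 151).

Since 151 ≡ 3 (mod 4), a square root of 137 is 137^((151+1)/4) = 137^38 mod 151.
Repeated squaring: 137^2≡45, 137^4≡62, 137^8≡69, 137^16≡80, 137^32≡58 (mod 151).
137^38 = 137^(32+4+2) ≡ 99 (mod 151).
Check: 99² = 9801 ≡ 137 (mod 151). The two roots are 52 and 99.

52, 99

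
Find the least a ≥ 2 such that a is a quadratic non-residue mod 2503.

(2/2503) = +1, so 2 is a residue.
(3/2503) = −1, so 3 is the smallest positive non-residue mod 2503.

3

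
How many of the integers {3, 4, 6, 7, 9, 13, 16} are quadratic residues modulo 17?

4

(3/17) = -1 → non-residue.
(4/17) = +1 → QR.
(6/17) = -1 → non-residue.
(7/17) = -1 → non-residue.
(9/17) = +1 → QR.
(13/17) = +1 → QR.
(16/17) = +1 → QR.
Total quadratic residues among the 7: 4.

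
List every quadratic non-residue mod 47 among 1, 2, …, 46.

Square k = 1,…,23 (k and 47−k give the same square):
1²=1, 2²=4, 3²=9, 4²=16, 5²=25, 6²=36, 7²≡2, 8²≡17, 9²≡34, 10²≡6, 11²≡27, 12²≡3, 13²≡28, 14²≡8, 15²≡37, 16²≡21, 17²≡7, 18²≡42, 19²≡32, 20²≡24, 21²≡18, 22²≡14, 23²≡12 (mod 47).
The residues are {1, 2, 3, 4, 6, 7, 8, 9, 12, 14, 16, 17, 18, 21, 24, 25, 27, 28, 32, 34, 36, 37, 42}; the non-residues are the remaining 23 nonzero classes.

5 10 11 13 15 19 20 22 23 26 29 30 31 33 35 38 39 40 41 43 44 45 46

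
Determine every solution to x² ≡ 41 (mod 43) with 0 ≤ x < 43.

16, 27

Since 43 ≡ 3 (mod 4), a square root of 41 is 41^((43+1)/4) = 41^11 mod 43.
Repeated squaring: 41^2≡4, 41^4≡16, 41^8≡41 (mod 43).
41^11 = 41^(8+2+1) ≡ 16 (mod 43).
Check: 16² = 256 ≡ 41 (mod 43). The two roots are 16 and 27.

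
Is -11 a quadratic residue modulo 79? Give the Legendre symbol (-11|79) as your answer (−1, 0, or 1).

-1

First reduce: -11 ≡ 68 (mod 79).
Pull out 2^2: since 79 ≡ 7 (mod 8), (2/79) = +1, so (2/79)^2 = +1.
Reciprocity: 17 ≡ 1 and 79 ≡ 3 (mod 4), so (17/79) = +(79/17).
Reduce top mod 17: now compute (11/17).
Reciprocity: 11 ≡ 3 and 17 ≡ 1 (mod 4), so (11/17) = +(17/11).
Reduce top mod 11: now compute (6/11).
Pull out 2: since 11 ≡ 3 (mod 8), (2/11) = -1.
Reciprocity: 3 ≡ 3 and 11 ≡ 3 (mod 4), so (3/11) = −(11/3).
Reduce top mod 3: now compute (2/3).
Pull out 2: since 3 ≡ 3 (mod 8), (2/3) = -1.
Reached (1/3) = 1. Collecting the sign flips along the way, the symbol is -1.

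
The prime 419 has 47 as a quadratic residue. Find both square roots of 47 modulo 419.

Since 419 ≡ 3 (mod 4), a square root of 47 is 47^((419+1)/4) = 47^105 mod 419.
Repeated squaring: 47^2≡114, 47^4≡7, 47^8≡49, 47^16≡306, 47^32≡199, 47^64≡215 (mod 419).
47^105 = 47^(64+32+8+1) ≡ 139 (mod 419).
Check: 139² = 19321 ≡ 47 (mod 419). The two roots are 139 and 280.

139, 280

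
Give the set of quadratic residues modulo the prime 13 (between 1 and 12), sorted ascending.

Square k = 1,…,6 (k and 13−k give the same square):
1²=1, 2²=4, 3²=9, 4²≡3, 5²≡12, 6²≡10 (mod 13).
So the quadratic residues mod 13 are {1, 3, 4, 9, 10, 12}.

1, 3, 4, 9, 10, 12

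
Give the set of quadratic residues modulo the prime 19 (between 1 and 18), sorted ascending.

1, 4, 5, 6, 7, 9, 11, 16, 17

Square k = 1,…,9 (k and 19−k give the same square):
1²=1, 2²=4, 3²=9, 4²=16, 5²≡6, 6²≡17, 7²≡11, 8²≡7, 9²≡5 (mod 19).
So the quadratic residues mod 19 are {1, 4, 5, 6, 7, 9, 11, 16, 17}.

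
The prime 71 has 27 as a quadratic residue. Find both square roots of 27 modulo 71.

Since 71 ≡ 3 (mod 4), a square root of 27 is 27^((71+1)/4) = 27^18 mod 71.
Repeated squaring: 27^2≡19, 27^4≡6, 27^8≡36, 27^16≡18 (mod 71).
27^18 = 27^(16+2) ≡ 58 (mod 71).
Check: 58² = 3364 ≡ 27 (mod 71). The two roots are 13 and 58.

13, 58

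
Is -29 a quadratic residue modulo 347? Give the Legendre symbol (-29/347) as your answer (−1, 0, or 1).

First reduce: -29 ≡ 318 (mod 347).
Pull out 2: since 347 ≡ 3 (mod 8), (2/347) = -1.
Reciprocity: 159 ≡ 3 and 347 ≡ 3 (mod 4), so (159/347) = −(347/159).
Reduce top mod 159: now compute (29/159).
Reciprocity: 29 ≡ 1 and 159 ≡ 3 (mod 4), so (29/159) = +(159/29).
Reduce top mod 29: now compute (14/29).
Pull out 2: since 29 ≡ 5 (mod 8), (2/29) = -1.
Reciprocity: 7 ≡ 3 and 29 ≡ 1 (mod 4), so (7/29) = +(29/7).
Reduce top mod 7: now compute (1/7).
Reached (1/7) = 1. Collecting the sign flips along the way, the symbol is -1.

-1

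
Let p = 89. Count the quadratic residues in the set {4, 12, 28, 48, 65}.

1

(4/89) = +1 → QR.
(12/89) = -1 → non-residue.
(28/89) = -1 → non-residue.
(48/89) = -1 → non-residue.
(65/89) = -1 → non-residue.
Total quadratic residues among the 5: 1.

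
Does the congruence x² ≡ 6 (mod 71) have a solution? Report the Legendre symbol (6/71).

1

Pull out 2: since 71 ≡ 7 (mod 8), (2/71) = +1.
Reciprocity: 3 ≡ 3 and 71 ≡ 3 (mod 4), so (3/71) = −(71/3).
Reduce top mod 3: now compute (2/3).
Pull out 2: since 3 ≡ 3 (mod 8), (2/3) = -1.
Reached (1/3) = 1. Collecting the sign flips along the way, the symbol is +1.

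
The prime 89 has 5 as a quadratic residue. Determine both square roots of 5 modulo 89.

19, 70

89 ≡ 1 (mod 4), so we find a root by search.
Trying successive values, 19² = 361 ≡ 5 (mod 89). The other root is 89 − 19 = 70.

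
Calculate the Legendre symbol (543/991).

1

Euler's criterion: (543/991) ≡ 543^495 (mod 991).
543^2 ≡ 522 (mod 991)
543^4 ≡ 950 (mod 991)
543^8 ≡ 690 (mod 991)
543^16 ≡ 420 (mod 991)
543^32 ≡ 2 (mod 991)
543^64 ≡ 4 (mod 991)
543^128 ≡ 16 (mod 991)
543^256 ≡ 256 (mod 991)
543^495 = 543^(256+128+64+32+8+4+2+1) ≡ 1 (mod 991).
Result is 1, so (543/991) = 1.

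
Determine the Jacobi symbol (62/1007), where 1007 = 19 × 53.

Pull out 2: since 1007 ≡ 7 (mod 8), (2/1007) = +1.
Reciprocity: 31 ≡ 3 and 1007 ≡ 3 (mod 4), so (31/1007) = −(1007/31).
Reduce top mod 31: now compute (15/31).
Reciprocity: 15 ≡ 3 and 31 ≡ 3 (mod 4), so (15/31) = −(31/15).
Reduce top mod 15: now compute (1/15).
Reached (1/15) = 1. Collecting the sign flips along the way, the symbol is +1.

1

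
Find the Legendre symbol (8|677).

-1

Pull out 2^3: since 677 ≡ 5 (mod 8), (2/677) = -1, so (2/677)^3 = -1.
Reached (1/677) = 1. Collecting the sign flips along the way, the symbol is -1.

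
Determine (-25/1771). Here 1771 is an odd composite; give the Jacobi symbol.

-1

First reduce: -25 ≡ 1746 (mod 1771).
Pull out 2: since 1771 ≡ 3 (mod 8), (2/1771) = -1.
Reciprocity: 873 ≡ 1 and 1771 ≡ 3 (mod 4), so (873/1771) = +(1771/873).
Reduce top mod 873: now compute (25/873).
Reciprocity: 25 ≡ 1 and 873 ≡ 1 (mod 4), so (25/873) = +(873/25).
Reduce top mod 25: now compute (23/25).
Reciprocity: 23 ≡ 3 and 25 ≡ 1 (mod 4), so (23/25) = +(25/23).
Reduce top mod 23: now compute (2/23).
Pull out 2: since 23 ≡ 7 (mod 8), (2/23) = +1.
Reached (1/23) = 1. Collecting the sign flips along the way, the symbol is -1.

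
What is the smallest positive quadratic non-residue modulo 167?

(2/167) = +1, so 2 is a residue.
(3/167) = +1, so 3 is a residue.
(4/167) = +1, so 4 is a residue.
(5/167) = −1, so 5 is the smallest positive non-residue mod 167.

5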